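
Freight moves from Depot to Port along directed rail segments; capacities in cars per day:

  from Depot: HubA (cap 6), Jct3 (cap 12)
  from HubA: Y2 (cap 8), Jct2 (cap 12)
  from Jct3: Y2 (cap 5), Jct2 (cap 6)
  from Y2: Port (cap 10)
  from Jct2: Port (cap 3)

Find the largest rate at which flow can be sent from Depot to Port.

13

Augment Depot→HubA→Y2→Port: bottleneck 6, flow now 6.
Augment Depot→Jct3→Y2→Port: bottleneck 4, flow now 10.
Augment Depot→Jct3→Jct2→Port: bottleneck 3, flow now 13.
No augmenting path remains; maximum flow = 13.
In the residual graph, reachable from Depot: {Depot, HubA, Jct3, Y2, Jct2}.
Min-cut edges: Y2→Port (10), Jct2→Port (3); capacity 10 + 3 = 13.
This cut is saturated, so no flow can exceed 13.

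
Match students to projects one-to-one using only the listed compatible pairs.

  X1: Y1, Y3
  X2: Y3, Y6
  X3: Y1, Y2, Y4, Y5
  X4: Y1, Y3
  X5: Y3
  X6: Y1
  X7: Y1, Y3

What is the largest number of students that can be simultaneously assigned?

Unit-capacity flow: source→left, listed edges, right→sink; max matching = max flow.
Augmenting path X1→Y1 (+1); matched 1.
Augmenting path X2→Y3 (+1); matched 2.
Augmenting path X3→Y2 (+1); matched 3.
Augmenting path X4→Y3→X2→Y6 (+1); matched 4.
No augmenting path remains; maximum matching = 4.
König certificate: {X2, X3, Y1, Y3} is a vertex cover of size 4 (every listed pair touches it), so no matching can be larger.

4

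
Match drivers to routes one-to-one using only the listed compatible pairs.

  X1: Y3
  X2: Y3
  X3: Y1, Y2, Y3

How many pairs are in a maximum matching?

2

Unit-capacity flow: source→left, listed edges, right→sink; max matching = max flow.
Augmenting path X1→Y3 (+1); matched 1.
Augmenting path X3→Y1 (+1); matched 2.
No augmenting path remains; maximum matching = 2.
König certificate: {X3, Y3} is a vertex cover of size 2 (every listed pair touches it), so no matching can be larger.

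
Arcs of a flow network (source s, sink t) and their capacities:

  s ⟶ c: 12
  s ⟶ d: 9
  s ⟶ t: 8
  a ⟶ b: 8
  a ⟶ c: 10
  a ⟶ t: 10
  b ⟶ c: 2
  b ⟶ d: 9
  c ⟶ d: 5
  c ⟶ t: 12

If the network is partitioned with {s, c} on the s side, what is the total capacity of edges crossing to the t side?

34

Edges leaving {s, c}: s→d (9), s→t (8), c→d (5), c→t (12).
Cut capacity = 9 + 8 + 5 + 12 = 34.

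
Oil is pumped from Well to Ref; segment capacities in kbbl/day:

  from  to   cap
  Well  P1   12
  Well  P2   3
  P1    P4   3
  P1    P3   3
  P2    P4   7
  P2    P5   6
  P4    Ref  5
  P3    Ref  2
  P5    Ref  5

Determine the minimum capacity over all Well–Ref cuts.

8

Augment Well→P1→P4→Ref: bottleneck 3, flow now 3.
Augment Well→P1→P3→Ref: bottleneck 2, flow now 5.
Augment Well→P2→P4→Ref: bottleneck 2, flow now 7.
Augment Well→P2→P5→Ref: bottleneck 1, flow now 8.
No augmenting path remains; maximum flow = 8.
By max-flow min-cut, the minimum cut capacity equals the max flow.
In the residual graph, reachable from Well: {Well, P1, P3}.
Min-cut edges: Well→P2 (3), P1→P4 (3), P3→Ref (2); capacity 3 + 3 + 2 = 8.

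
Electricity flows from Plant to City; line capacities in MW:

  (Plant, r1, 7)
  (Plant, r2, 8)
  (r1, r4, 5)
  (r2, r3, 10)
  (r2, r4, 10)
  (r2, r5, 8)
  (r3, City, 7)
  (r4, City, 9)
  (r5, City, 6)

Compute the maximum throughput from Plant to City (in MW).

Augment Plant→r1→r4→City: bottleneck 5, flow now 5.
Augment Plant→r2→r3→City: bottleneck 7, flow now 12.
Augment Plant→r2→r4→City: bottleneck 1, flow now 13.
No augmenting path remains; maximum flow = 13.
In the residual graph, reachable from Plant: {Plant, r1}.
Min-cut edges: Plant→r2 (8), r1→r4 (5); capacity 8 + 5 = 13.
This cut is saturated, so no flow can exceed 13.

13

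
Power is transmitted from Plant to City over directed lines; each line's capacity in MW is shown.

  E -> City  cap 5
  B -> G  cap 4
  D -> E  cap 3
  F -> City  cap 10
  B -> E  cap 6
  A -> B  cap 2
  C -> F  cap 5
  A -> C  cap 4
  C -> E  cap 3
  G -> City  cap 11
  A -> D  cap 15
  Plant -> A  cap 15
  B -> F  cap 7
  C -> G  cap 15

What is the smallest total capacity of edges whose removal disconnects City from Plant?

9

Augment Plant→A→B→E→City: bottleneck 2, flow now 2.
Augment Plant→A→C→E→City: bottleneck 3, flow now 5.
Augment Plant→A→C→F→City: bottleneck 1, flow now 6.
Augment Plant→A→D→E→B→F→City: bottleneck 2, flow now 8. (uses reverse residual edge)
Augment Plant→A→D→E→C→F→City: bottleneck 1, flow now 9. (uses reverse residual edge)
No augmenting path remains; maximum flow = 9.
By max-flow min-cut, the minimum cut capacity equals the max flow.
In the residual graph, reachable from Plant: {Plant, A, D}.
Min-cut edges: A→B (2), A→C (4), D→E (3); capacity 2 + 4 + 3 = 9.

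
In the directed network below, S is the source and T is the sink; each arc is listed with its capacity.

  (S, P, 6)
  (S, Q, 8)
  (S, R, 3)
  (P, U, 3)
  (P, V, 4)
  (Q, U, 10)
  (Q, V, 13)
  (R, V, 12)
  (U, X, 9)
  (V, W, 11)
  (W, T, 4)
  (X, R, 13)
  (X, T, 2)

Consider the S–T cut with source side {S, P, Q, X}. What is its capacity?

Edges leaving {S, P, Q, X}: S→R (3), P→U (3), P→V (4), Q→U (10), Q→V (13), X→R (13), X→T (2).
Cut capacity = 3 + 3 + 4 + 10 + 13 + 13 + 2 = 48.

48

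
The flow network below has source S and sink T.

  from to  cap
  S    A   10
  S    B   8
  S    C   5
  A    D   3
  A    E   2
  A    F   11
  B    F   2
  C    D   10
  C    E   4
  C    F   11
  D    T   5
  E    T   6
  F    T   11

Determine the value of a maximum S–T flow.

Augment S→A→D→T: bottleneck 3, flow now 3.
Augment S→A→E→T: bottleneck 2, flow now 5.
Augment S→A→F→T: bottleneck 5, flow now 10.
Augment S→B→F→T: bottleneck 2, flow now 12.
Augment S→C→D→T: bottleneck 2, flow now 14.
Augment S→C→E→T: bottleneck 3, flow now 17.
No augmenting path remains; maximum flow = 17.
In the residual graph, reachable from S: {S, B}.
Min-cut edges: S→A (10), S→C (5), B→F (2); capacity 10 + 5 + 2 = 17.
This cut is saturated, so no flow can exceed 17.

17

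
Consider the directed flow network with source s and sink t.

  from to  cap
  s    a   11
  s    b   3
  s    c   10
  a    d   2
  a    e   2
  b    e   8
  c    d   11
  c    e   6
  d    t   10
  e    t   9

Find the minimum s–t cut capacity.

17

Augment s→a→d→t: bottleneck 2, flow now 2.
Augment s→a→e→t: bottleneck 2, flow now 4.
Augment s→b→e→t: bottleneck 3, flow now 7.
Augment s→c→d→t: bottleneck 8, flow now 15.
Augment s→c→e→t: bottleneck 2, flow now 17.
No augmenting path remains; maximum flow = 17.
By max-flow min-cut, the minimum cut capacity equals the max flow.
In the residual graph, reachable from s: {s, a}.
Min-cut edges: s→b (3), s→c (10), a→d (2), a→e (2); capacity 3 + 10 + 2 + 2 = 17.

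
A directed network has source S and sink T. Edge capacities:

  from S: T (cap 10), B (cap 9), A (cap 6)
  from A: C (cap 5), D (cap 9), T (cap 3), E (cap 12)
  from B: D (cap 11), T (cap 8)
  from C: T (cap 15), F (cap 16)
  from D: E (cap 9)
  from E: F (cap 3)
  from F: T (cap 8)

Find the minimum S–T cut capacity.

25

Augment S→T: bottleneck 10, flow now 10.
Augment S→A→T: bottleneck 3, flow now 13.
Augment S→B→T: bottleneck 8, flow now 21.
Augment S→A→C→T: bottleneck 3, flow now 24.
Augment S→B→D→E→F→T: bottleneck 1, flow now 25.
No augmenting path remains; maximum flow = 25.
By max-flow min-cut, the minimum cut capacity equals the max flow.
In the residual graph, reachable from S: {S}.
Min-cut edges: S→A (6), S→B (9), S→T (10); capacity 6 + 9 + 10 = 25.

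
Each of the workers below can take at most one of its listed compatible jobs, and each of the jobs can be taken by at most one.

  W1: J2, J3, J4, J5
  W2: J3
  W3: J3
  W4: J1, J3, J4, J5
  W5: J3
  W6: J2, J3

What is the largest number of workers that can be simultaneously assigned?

4

Unit-capacity flow: source→left, listed edges, right→sink; max matching = max flow.
Augmenting path W1→J2 (+1); matched 1.
Augmenting path W2→J3 (+1); matched 2.
Augmenting path W4→J1 (+1); matched 3.
Augmenting path W6→J2→W1→J4 (+1); matched 4.
No augmenting path remains; maximum matching = 4.
König certificate: {W1, W4, W6, J3} is a vertex cover of size 4 (every listed pair touches it), so no matching can be larger.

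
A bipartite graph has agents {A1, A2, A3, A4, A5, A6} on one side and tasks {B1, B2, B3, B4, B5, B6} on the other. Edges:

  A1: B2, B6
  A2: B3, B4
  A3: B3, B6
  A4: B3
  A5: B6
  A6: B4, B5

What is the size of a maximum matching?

Unit-capacity flow: source→left, listed edges, right→sink; max matching = max flow.
Augmenting path A1→B2 (+1); matched 1.
Augmenting path A2→B3 (+1); matched 2.
Augmenting path A3→B6 (+1); matched 3.
Augmenting path A6→B4 (+1); matched 4.
Augmenting path A4→B3→A2→B4→A6→B5 (+1); matched 5.
No augmenting path remains; maximum matching = 5.
König certificate: {A1, A2, A6, B3, B6} is a vertex cover of size 5 (every listed pair touches it), so no matching can be larger.

5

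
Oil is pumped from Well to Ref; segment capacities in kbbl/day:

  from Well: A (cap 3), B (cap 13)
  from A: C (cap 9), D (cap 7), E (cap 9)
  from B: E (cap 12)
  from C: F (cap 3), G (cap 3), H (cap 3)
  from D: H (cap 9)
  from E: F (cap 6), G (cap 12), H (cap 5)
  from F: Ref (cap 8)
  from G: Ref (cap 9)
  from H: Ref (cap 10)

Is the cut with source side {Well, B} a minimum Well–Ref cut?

Given cut capacity: 3 + 12 = 15.
Augment Well→A→C→F→Ref: bottleneck 3, flow now 3.
Augment Well→B→E→F→Ref: bottleneck 5, flow now 8.
Augment Well→B→E→G→Ref: bottleneck 7, flow now 15.
No augmenting path remains; maximum flow = 15.
Cut capacity 15 equals the max flow, so it is a minimum cut.

Yes — it is a minimum cut (capacity 15).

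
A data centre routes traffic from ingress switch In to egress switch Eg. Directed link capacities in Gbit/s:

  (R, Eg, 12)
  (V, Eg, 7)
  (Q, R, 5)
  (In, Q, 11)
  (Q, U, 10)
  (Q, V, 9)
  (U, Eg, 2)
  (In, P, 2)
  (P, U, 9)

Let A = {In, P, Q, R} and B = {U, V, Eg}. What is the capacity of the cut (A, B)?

40

Edges leaving {In, P, Q, R}: P→U (9), Q→U (10), Q→V (9), R→Eg (12).
Cut capacity = 9 + 10 + 9 + 12 = 40.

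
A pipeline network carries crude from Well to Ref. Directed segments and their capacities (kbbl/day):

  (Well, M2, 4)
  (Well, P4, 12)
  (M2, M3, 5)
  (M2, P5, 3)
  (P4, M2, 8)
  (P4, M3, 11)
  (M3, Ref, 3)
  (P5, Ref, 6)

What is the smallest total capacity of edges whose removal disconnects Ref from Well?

6

Augment Well→M2→M3→Ref: bottleneck 3, flow now 3.
Augment Well→M2→P5→Ref: bottleneck 1, flow now 4.
Augment Well→P4→M2→P5→Ref: bottleneck 2, flow now 6.
No augmenting path remains; maximum flow = 6.
By max-flow min-cut, the minimum cut capacity equals the max flow.
In the residual graph, reachable from Well: {Well, M2, P4, M3}.
Min-cut edges: M2→P5 (3), M3→Ref (3); capacity 3 + 3 = 6.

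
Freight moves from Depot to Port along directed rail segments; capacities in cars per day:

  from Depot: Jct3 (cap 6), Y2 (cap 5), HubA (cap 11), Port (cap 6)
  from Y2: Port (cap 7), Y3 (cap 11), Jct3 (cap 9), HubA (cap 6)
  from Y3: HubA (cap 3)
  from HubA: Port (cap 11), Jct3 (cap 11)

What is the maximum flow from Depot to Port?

Augment Depot→Port: bottleneck 6, flow now 6.
Augment Depot→Y2→Port: bottleneck 5, flow now 11.
Augment Depot→HubA→Port: bottleneck 11, flow now 22.
No augmenting path remains; maximum flow = 22.
In the residual graph, reachable from Depot: {Depot, Jct3}.
Min-cut edges: Depot→Y2 (5), Depot→HubA (11), Depot→Port (6); capacity 5 + 11 + 6 = 22.
This cut is saturated, so no flow can exceed 22.

22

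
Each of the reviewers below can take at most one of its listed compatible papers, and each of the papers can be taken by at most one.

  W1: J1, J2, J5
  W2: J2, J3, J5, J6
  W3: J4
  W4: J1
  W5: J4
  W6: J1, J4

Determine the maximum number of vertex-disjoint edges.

4

Unit-capacity flow: source→left, listed edges, right→sink; max matching = max flow.
Augmenting path W1→J1 (+1); matched 1.
Augmenting path W2→J2 (+1); matched 2.
Augmenting path W3→J4 (+1); matched 3.
Augmenting path W4→J1→W1→J5 (+1); matched 4.
No augmenting path remains; maximum matching = 4.
König certificate: {W1, W2, J1, J4} is a vertex cover of size 4 (every listed pair touches it), so no matching can be larger.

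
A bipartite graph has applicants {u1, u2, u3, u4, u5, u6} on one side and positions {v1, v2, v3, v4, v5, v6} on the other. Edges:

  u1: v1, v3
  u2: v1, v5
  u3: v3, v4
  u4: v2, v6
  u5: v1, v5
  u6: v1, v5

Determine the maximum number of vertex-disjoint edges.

5

Unit-capacity flow: source→left, listed edges, right→sink; max matching = max flow.
Augmenting path u1→v1 (+1); matched 1.
Augmenting path u2→v5 (+1); matched 2.
Augmenting path u3→v3 (+1); matched 3.
Augmenting path u4→v2 (+1); matched 4.
Augmenting path u5→v1→u1→v3→u3→v4 (+1); matched 5.
No augmenting path remains; maximum matching = 5.
König certificate: {u1, u3, u4, v1, v5} is a vertex cover of size 5 (every listed pair touches it), so no matching can be larger.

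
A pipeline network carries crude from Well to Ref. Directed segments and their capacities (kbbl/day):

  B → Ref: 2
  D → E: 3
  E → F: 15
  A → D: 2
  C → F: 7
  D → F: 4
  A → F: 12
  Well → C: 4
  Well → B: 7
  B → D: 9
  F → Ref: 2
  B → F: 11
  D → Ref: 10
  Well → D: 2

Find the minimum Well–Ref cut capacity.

Augment Well→B→Ref: bottleneck 2, flow now 2.
Augment Well→D→Ref: bottleneck 2, flow now 4.
Augment Well→B→D→Ref: bottleneck 5, flow now 9.
Augment Well→C→F→Ref: bottleneck 2, flow now 11.
No augmenting path remains; maximum flow = 11.
By max-flow min-cut, the minimum cut capacity equals the max flow.
In the residual graph, reachable from Well: {Well, C, F}.
Min-cut edges: Well→B (7), Well→D (2), F→Ref (2); capacity 7 + 2 + 2 = 11.

11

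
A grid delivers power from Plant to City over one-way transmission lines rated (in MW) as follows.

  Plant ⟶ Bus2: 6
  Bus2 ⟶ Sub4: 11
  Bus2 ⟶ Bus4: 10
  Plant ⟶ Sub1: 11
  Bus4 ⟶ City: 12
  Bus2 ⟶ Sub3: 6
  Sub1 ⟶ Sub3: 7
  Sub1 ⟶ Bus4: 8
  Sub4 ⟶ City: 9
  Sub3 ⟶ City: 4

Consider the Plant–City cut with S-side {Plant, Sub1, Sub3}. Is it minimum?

No — its capacity is 18, but the minimum cut has capacity 17.

Given cut capacity: 6 + 8 + 4 = 18.
Augment Plant→Bus2→Sub3→City: bottleneck 4, flow now 4.
Augment Plant→Bus2→Sub4→City: bottleneck 2, flow now 6.
Augment Plant→Sub1→Bus4→City: bottleneck 8, flow now 14.
Augment Plant→Sub1→Sub3→Bus2→Sub4→City: bottleneck 3, flow now 17. (uses reverse residual edge)
No augmenting path remains; maximum flow = 17.
In the residual graph, reachable from Plant: {Plant}.
Min-cut edges: Plant→Bus2 (6), Plant→Sub1 (11); capacity 6 + 11 = 17.
Cut capacity 18 exceeds the max flow 17, so it is not minimum.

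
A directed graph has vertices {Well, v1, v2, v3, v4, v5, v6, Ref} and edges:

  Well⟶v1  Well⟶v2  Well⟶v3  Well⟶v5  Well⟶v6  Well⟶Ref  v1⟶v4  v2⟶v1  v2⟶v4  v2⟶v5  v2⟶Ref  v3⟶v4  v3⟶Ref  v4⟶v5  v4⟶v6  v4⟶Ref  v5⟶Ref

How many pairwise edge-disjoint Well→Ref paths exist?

5

Assign every edge capacity 1; by Menger, the answer equals the max flow.
Path Well→Ref (+1); total 1.
Path Well→v2→Ref (+1); total 2.
Path Well→v3→Ref (+1); total 3.
Path Well→v5→Ref (+1); total 4.
Path Well→v1→v4→Ref (+1); total 5.
No residual Well→Ref path; max flow = 5.
Certifying cut of size 5: {Well→Ref, Well→v1, Well→v2, Well→v3, Well→v5}.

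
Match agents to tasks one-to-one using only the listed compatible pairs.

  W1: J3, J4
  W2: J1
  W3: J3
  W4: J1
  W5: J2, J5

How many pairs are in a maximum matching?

4

Unit-capacity flow: source→left, listed edges, right→sink; max matching = max flow.
Augmenting path W1→J3 (+1); matched 1.
Augmenting path W2→J1 (+1); matched 2.
Augmenting path W5→J2 (+1); matched 3.
Augmenting path W3→J3→W1→J4 (+1); matched 4.
No augmenting path remains; maximum matching = 4.
König certificate: {W1, W3, W5, J1} is a vertex cover of size 4 (every listed pair touches it), so no matching can be larger.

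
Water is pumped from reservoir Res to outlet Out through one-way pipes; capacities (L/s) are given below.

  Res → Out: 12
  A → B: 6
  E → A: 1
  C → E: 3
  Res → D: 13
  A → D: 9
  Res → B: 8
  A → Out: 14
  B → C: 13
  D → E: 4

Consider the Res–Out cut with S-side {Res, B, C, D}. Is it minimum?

Given cut capacity: 12 + 3 + 4 = 19.
Augment Res→Out: bottleneck 12, flow now 12.
Augment Res→D→E→A→Out: bottleneck 1, flow now 13.
No augmenting path remains; maximum flow = 13.
In the residual graph, reachable from Res: {Res, B, C, D, E}.
Min-cut edges: Res→Out (12), E→A (1); capacity 12 + 1 = 13.
Cut capacity 19 exceeds the max flow 13, so it is not minimum.

No — its capacity is 19, but the minimum cut has capacity 13.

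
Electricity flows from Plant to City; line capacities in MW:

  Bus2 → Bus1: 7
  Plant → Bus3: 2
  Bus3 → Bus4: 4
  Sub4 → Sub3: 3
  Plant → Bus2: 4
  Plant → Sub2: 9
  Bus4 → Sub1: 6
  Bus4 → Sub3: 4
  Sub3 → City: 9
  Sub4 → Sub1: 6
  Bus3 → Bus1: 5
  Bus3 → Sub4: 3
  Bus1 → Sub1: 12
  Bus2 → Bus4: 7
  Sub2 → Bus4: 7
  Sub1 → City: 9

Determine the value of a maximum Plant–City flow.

Augment Plant→Bus3→Sub4→Sub3→City: bottleneck 2, flow now 2.
Augment Plant→Sub2→Bus4→Sub3→City: bottleneck 4, flow now 6.
Augment Plant→Sub2→Bus4→Sub1→City: bottleneck 3, flow now 9.
Augment Plant→Bus2→Bus4→Sub1→City: bottleneck 3, flow now 12.
Augment Plant→Bus2→Bus1→Sub1→City: bottleneck 1, flow now 13.
No augmenting path remains; maximum flow = 13.
In the residual graph, reachable from Plant: {Plant, Sub2}.
Min-cut edges: Plant→Bus3 (2), Plant→Bus2 (4), Sub2→Bus4 (7); capacity 2 + 4 + 7 = 13.
This cut is saturated, so no flow can exceed 13.

13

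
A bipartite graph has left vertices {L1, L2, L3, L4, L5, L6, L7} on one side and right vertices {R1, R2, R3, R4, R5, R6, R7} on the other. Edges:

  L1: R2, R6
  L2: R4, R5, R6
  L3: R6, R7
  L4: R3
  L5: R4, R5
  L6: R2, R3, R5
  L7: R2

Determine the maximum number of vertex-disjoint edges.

6

Unit-capacity flow: source→left, listed edges, right→sink; max matching = max flow.
Augmenting path L1→R2 (+1); matched 1.
Augmenting path L2→R4 (+1); matched 2.
Augmenting path L3→R6 (+1); matched 3.
Augmenting path L4→R3 (+1); matched 4.
Augmenting path L5→R5 (+1); matched 5.
Augmenting path L6→R2→L1→R6→L3→R7 (+1); matched 6.
No augmenting path remains; maximum matching = 6.
König certificate: {L3, R2, R3, R4, R5, R6} is a vertex cover of size 6 (every listed pair touches it), so no matching can be larger.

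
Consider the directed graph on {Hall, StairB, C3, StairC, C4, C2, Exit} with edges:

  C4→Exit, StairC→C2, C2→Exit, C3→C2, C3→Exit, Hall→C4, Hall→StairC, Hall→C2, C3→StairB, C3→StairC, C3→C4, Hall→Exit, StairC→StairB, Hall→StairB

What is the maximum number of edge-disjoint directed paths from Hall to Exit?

Assign every edge capacity 1; by Menger, the answer equals the max flow.
Path Hall→Exit (+1); total 1.
Path Hall→C4→Exit (+1); total 2.
Path Hall→C2→Exit (+1); total 3.
No residual Hall→Exit path; max flow = 3.
Certifying cut of size 3: {C2→Exit, Hall→C4, Hall→Exit}.

3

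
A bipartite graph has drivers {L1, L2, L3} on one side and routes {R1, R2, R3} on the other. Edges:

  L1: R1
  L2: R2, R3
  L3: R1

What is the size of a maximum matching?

2

Unit-capacity flow: source→left, listed edges, right→sink; max matching = max flow.
Augmenting path L1→R1 (+1); matched 1.
Augmenting path L2→R2 (+1); matched 2.
No augmenting path remains; maximum matching = 2.
König certificate: {L2, R1} is a vertex cover of size 2 (every listed pair touches it), so no matching can be larger.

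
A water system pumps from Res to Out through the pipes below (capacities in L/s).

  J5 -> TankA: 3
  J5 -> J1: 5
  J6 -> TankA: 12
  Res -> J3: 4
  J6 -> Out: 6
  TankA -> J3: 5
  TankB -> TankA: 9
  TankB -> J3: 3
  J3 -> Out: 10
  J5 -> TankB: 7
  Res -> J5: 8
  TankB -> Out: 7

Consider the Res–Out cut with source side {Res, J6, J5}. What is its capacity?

Edges leaving {Res, J6, J5}: Res→J3 (4), J6→TankA (12), J6→Out (6), J5→J1 (5), J5→TankB (7), J5→TankA (3).
Cut capacity = 4 + 12 + 6 + 5 + 7 + 3 = 37.

37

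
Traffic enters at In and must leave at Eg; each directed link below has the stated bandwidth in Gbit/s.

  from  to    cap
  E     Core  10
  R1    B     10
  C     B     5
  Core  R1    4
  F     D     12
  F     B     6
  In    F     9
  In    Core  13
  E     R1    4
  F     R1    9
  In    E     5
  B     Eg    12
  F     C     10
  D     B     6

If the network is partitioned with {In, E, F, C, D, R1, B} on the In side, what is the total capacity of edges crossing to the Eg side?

35

Edges leaving {In, E, F, C, D, R1, B}: In→Core (13), E→Core (10), B→Eg (12).
Cut capacity = 13 + 10 + 12 = 35.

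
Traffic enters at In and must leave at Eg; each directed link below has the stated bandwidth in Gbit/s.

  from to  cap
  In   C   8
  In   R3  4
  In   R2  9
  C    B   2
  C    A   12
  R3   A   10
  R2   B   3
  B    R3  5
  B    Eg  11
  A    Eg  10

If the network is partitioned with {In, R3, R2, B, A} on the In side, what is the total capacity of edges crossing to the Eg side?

29

Edges leaving {In, R3, R2, B, A}: In→C (8), B→Eg (11), A→Eg (10).
Cut capacity = 8 + 11 + 10 = 29.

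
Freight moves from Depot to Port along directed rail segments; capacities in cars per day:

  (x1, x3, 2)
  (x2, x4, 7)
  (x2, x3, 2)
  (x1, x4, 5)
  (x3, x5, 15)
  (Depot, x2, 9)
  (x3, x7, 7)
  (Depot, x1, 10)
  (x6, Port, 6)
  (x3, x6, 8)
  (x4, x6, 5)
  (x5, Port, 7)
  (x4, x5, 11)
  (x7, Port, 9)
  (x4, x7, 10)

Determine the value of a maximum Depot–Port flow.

16

Augment Depot→x1→x3→x5→Port: bottleneck 2, flow now 2.
Augment Depot→x1→x4→x5→Port: bottleneck 5, flow now 7.
Augment Depot→x2→x3→x6→Port: bottleneck 2, flow now 9.
Augment Depot→x2→x4→x6→Port: bottleneck 4, flow now 13.
Augment Depot→x2→x4→x7→Port: bottleneck 3, flow now 16.
No augmenting path remains; maximum flow = 16.
In the residual graph, reachable from Depot: {Depot, x1}.
Min-cut edges: Depot→x2 (9), x1→x3 (2), x1→x4 (5); capacity 9 + 2 + 5 = 16.
This cut is saturated, so no flow can exceed 16.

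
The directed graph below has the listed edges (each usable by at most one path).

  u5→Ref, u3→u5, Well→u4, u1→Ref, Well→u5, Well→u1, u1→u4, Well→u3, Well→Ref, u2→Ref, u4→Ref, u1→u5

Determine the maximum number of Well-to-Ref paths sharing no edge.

4

Assign every edge capacity 1; by Menger, the answer equals the max flow.
Path Well→Ref (+1); total 1.
Path Well→u1→Ref (+1); total 2.
Path Well→u4→Ref (+1); total 3.
Path Well→u5→Ref (+1); total 4.
No residual Well→Ref path; max flow = 4.
Certifying cut of size 4: {Well→Ref, Well→u1, Well→u4, u5→Ref}.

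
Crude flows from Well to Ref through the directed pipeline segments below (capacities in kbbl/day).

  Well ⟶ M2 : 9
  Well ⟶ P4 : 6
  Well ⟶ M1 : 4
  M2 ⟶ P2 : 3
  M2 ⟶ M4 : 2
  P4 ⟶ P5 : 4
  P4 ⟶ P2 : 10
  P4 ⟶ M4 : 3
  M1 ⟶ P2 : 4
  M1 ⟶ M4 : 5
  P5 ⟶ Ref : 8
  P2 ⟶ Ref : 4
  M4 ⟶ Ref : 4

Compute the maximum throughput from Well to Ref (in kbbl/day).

12

Augment Well→M2→P2→Ref: bottleneck 3, flow now 3.
Augment Well→M2→M4→Ref: bottleneck 2, flow now 5.
Augment Well→P4→P5→Ref: bottleneck 4, flow now 9.
Augment Well→P4→P2→Ref: bottleneck 1, flow now 10.
Augment Well→P4→M4→Ref: bottleneck 1, flow now 11.
Augment Well→M1→M4→Ref: bottleneck 1, flow now 12.
No augmenting path remains; maximum flow = 12.
In the residual graph, reachable from Well: {Well, M2, P4, M1, P2, M4}.
Min-cut edges: P4→P5 (4), P2→Ref (4), M4→Ref (4); capacity 4 + 4 + 4 = 12.
This cut is saturated, so no flow can exceed 12.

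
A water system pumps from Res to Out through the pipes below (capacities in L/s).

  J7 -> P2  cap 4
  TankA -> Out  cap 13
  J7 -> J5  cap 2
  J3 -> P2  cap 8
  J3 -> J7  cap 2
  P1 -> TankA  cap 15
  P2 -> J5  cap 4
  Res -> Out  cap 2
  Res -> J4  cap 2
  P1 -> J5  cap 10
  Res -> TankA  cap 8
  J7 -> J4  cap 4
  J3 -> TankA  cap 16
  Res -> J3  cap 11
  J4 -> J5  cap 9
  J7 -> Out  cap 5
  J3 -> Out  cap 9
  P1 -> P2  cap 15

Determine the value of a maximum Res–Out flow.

21

Augment Res→Out: bottleneck 2, flow now 2.
Augment Res→J3→Out: bottleneck 9, flow now 11.
Augment Res→TankA→Out: bottleneck 8, flow now 19.
Augment Res→J3→J7→Out: bottleneck 2, flow now 21.
No augmenting path remains; maximum flow = 21.
In the residual graph, reachable from Res: {Res, J4, J5}.
Min-cut edges: Res→J3 (11), Res→TankA (8), Res→Out (2); capacity 11 + 8 + 2 = 21.
This cut is saturated, so no flow can exceed 21.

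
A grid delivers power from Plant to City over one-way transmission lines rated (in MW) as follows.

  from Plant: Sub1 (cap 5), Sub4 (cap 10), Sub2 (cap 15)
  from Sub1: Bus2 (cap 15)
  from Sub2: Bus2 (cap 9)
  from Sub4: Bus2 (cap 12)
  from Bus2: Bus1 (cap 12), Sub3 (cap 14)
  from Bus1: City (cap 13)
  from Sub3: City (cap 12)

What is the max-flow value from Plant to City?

Augment Plant→Sub1→Bus2→Bus1→City: bottleneck 5, flow now 5.
Augment Plant→Sub2→Bus2→Bus1→City: bottleneck 7, flow now 12.
Augment Plant→Sub2→Bus2→Sub3→City: bottleneck 2, flow now 14.
Augment Plant→Sub4→Bus2→Sub3→City: bottleneck 10, flow now 24.
No augmenting path remains; maximum flow = 24.
In the residual graph, reachable from Plant: {Plant, Sub2}.
Min-cut edges: Plant→Sub1 (5), Plant→Sub4 (10), Sub2→Bus2 (9); capacity 5 + 10 + 9 = 24.
This cut is saturated, so no flow can exceed 24.

24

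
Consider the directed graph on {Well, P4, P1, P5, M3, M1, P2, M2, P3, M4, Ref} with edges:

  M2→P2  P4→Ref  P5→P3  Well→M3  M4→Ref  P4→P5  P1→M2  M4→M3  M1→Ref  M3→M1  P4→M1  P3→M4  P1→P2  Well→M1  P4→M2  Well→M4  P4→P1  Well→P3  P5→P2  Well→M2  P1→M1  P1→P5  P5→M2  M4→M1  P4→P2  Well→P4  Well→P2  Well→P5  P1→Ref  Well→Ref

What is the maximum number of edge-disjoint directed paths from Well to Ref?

Assign every edge capacity 1; by Menger, the answer equals the max flow.
Path Well→Ref (+1); total 1.
Path Well→P4→Ref (+1); total 2.
Path Well→M1→Ref (+1); total 3.
Path Well→M4→Ref (+1); total 4.
No residual Well→Ref path; max flow = 4.
Certifying cut of size 4: {M1→Ref, M4→Ref, Well→P4, Well→Ref}.

4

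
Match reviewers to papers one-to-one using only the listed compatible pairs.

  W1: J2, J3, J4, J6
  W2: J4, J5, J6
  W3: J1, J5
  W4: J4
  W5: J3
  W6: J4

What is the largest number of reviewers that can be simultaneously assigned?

5

Unit-capacity flow: source→left, listed edges, right→sink; max matching = max flow.
Augmenting path W1→J2 (+1); matched 1.
Augmenting path W2→J4 (+1); matched 2.
Augmenting path W3→J1 (+1); matched 3.
Augmenting path W5→J3 (+1); matched 4.
Augmenting path W4→J4→W2→J5 (+1); matched 5.
No augmenting path remains; maximum matching = 5.
König certificate: {W1, W2, W3, W5, J4} is a vertex cover of size 5 (every listed pair touches it), so no matching can be larger.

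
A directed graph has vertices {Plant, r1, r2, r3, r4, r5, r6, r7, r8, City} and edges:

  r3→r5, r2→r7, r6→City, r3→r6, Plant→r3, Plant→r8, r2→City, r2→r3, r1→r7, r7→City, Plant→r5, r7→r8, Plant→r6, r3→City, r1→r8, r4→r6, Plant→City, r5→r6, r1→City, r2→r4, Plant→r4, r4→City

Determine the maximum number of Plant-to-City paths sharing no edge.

Assign every edge capacity 1; by Menger, the answer equals the max flow.
Path Plant→City (+1); total 1.
Path Plant→r3→City (+1); total 2.
Path Plant→r4→City (+1); total 3.
Path Plant→r6→City (+1); total 4.
No residual Plant→City path; max flow = 4.
Certifying cut of size 4: {Plant→City, Plant→r3, Plant→r4, r6→City}.

4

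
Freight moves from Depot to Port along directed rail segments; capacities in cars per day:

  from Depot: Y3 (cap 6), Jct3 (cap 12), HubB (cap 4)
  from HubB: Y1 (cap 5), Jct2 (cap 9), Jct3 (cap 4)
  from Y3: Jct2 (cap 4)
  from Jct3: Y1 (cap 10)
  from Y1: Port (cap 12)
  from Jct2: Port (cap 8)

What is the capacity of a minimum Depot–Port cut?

18

Augment Depot→HubB→Y1→Port: bottleneck 4, flow now 4.
Augment Depot→Y3→Jct2→Port: bottleneck 4, flow now 8.
Augment Depot→Jct3→Y1→Port: bottleneck 8, flow now 16.
Augment Depot→Jct3→Y1→HubB→Jct2→Port: bottleneck 2, flow now 18. (uses reverse residual edge)
No augmenting path remains; maximum flow = 18.
By max-flow min-cut, the minimum cut capacity equals the max flow.
In the residual graph, reachable from Depot: {Depot, Y3, Jct3}.
Min-cut edges: Depot→HubB (4), Y3→Jct2 (4), Jct3→Y1 (10); capacity 4 + 4 + 10 = 18.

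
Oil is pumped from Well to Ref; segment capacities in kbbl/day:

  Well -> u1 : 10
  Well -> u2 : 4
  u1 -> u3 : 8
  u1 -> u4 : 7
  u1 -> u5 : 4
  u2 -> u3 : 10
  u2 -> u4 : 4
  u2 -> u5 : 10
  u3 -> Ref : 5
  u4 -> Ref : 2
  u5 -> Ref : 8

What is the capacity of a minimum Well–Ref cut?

Augment Well→u1→u3→Ref: bottleneck 5, flow now 5.
Augment Well→u1→u4→Ref: bottleneck 2, flow now 7.
Augment Well→u1→u5→Ref: bottleneck 3, flow now 10.
Augment Well→u2→u5→Ref: bottleneck 4, flow now 14.
No augmenting path remains; maximum flow = 14.
By max-flow min-cut, the minimum cut capacity equals the max flow.
In the residual graph, reachable from Well: {Well}.
Min-cut edges: Well→u1 (10), Well→u2 (4); capacity 10 + 4 = 14.

14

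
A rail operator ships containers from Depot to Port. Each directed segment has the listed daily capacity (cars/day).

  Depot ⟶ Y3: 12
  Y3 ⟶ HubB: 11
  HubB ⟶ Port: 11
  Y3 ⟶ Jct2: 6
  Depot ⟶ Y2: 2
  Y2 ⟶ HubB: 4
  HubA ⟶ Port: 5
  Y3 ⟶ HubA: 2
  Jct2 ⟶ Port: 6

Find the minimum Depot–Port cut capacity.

14

Augment Depot→Y3→HubA→Port: bottleneck 2, flow now 2.
Augment Depot→Y3→Jct2→Port: bottleneck 6, flow now 8.
Augment Depot→Y3→HubB→Port: bottleneck 4, flow now 12.
Augment Depot→Y2→HubB→Port: bottleneck 2, flow now 14.
No augmenting path remains; maximum flow = 14.
By max-flow min-cut, the minimum cut capacity equals the max flow.
In the residual graph, reachable from Depot: {Depot}.
Min-cut edges: Depot→Y3 (12), Depot→Y2 (2); capacity 12 + 2 = 14.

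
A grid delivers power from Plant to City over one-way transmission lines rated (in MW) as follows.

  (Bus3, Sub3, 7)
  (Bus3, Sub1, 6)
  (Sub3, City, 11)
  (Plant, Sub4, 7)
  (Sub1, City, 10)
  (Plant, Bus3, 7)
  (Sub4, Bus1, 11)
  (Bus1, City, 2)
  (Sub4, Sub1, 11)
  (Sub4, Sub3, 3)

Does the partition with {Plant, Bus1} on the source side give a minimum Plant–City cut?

Given cut capacity: 7 + 7 + 2 = 16.
Augment Plant→Sub4→Sub3→City: bottleneck 3, flow now 3.
Augment Plant→Sub4→Bus1→City: bottleneck 2, flow now 5.
Augment Plant→Sub4→Sub1→City: bottleneck 2, flow now 7.
Augment Plant→Bus3→Sub3→City: bottleneck 7, flow now 14.
No augmenting path remains; maximum flow = 14.
In the residual graph, reachable from Plant: {Plant}.
Min-cut edges: Plant→Sub4 (7), Plant→Bus3 (7); capacity 7 + 7 = 14.
Cut capacity 16 exceeds the max flow 14, so it is not minimum.

No — its capacity is 16, but the minimum cut has capacity 14.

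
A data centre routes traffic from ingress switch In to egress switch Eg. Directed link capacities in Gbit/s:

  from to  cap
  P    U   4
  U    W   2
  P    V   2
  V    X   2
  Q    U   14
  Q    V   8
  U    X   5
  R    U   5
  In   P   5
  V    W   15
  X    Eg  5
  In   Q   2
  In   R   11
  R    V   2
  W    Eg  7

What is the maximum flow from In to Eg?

12

Augment In→P→U→W→Eg: bottleneck 2, flow now 2.
Augment In→P→U→X→Eg: bottleneck 2, flow now 4.
Augment In→P→V→W→Eg: bottleneck 1, flow now 5.
Augment In→Q→U→X→Eg: bottleneck 2, flow now 7.
Augment In→R→U→X→Eg: bottleneck 1, flow now 8.
Augment In→R→V→W→Eg: bottleneck 2, flow now 10.
Augment In→R→U→P→V→W→Eg: bottleneck 1, flow now 11. (uses reverse residual edge)
Augment In→R→U→Q→V→W→Eg: bottleneck 1, flow now 12. (uses reverse residual edge)
No augmenting path remains; maximum flow = 12.
In the residual graph, reachable from In: {In, P, Q, R, U, V, W, X}.
Min-cut edges: W→Eg (7), X→Eg (5); capacity 7 + 5 = 12.
This cut is saturated, so no flow can exceed 12.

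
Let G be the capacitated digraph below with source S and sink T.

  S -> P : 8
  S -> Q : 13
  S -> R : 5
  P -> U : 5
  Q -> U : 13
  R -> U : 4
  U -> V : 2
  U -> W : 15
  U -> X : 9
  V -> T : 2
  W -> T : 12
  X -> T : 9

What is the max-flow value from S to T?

22

Augment S→P→U→V→T: bottleneck 2, flow now 2.
Augment S→P→U→W→T: bottleneck 3, flow now 5.
Augment S→Q→U→W→T: bottleneck 9, flow now 14.
Augment S→Q→U→X→T: bottleneck 4, flow now 18.
Augment S→R→U→X→T: bottleneck 4, flow now 22.
No augmenting path remains; maximum flow = 22.
In the residual graph, reachable from S: {S, P, R}.
Min-cut edges: S→Q (13), P→U (5), R→U (4); capacity 13 + 5 + 4 = 22.
This cut is saturated, so no flow can exceed 22.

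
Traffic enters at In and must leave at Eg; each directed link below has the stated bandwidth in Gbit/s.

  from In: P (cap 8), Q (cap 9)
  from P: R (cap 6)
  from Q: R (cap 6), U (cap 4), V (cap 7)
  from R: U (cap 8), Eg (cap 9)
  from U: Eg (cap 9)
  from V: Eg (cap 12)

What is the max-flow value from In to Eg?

Augment In→P→R→Eg: bottleneck 6, flow now 6.
Augment In→Q→R→Eg: bottleneck 3, flow now 9.
Augment In→Q→U→Eg: bottleneck 4, flow now 13.
Augment In→Q→V→Eg: bottleneck 2, flow now 15.
No augmenting path remains; maximum flow = 15.
In the residual graph, reachable from In: {In, P}.
Min-cut edges: In→Q (9), P→R (6); capacity 9 + 6 = 15.
This cut is saturated, so no flow can exceed 15.

15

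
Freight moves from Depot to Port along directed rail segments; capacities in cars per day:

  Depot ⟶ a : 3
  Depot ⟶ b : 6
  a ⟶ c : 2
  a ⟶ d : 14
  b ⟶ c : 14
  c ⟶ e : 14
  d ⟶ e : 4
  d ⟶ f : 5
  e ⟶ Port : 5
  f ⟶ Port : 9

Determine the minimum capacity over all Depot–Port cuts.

8

Augment Depot→a→c→e→Port: bottleneck 2, flow now 2.
Augment Depot→a→d→e→Port: bottleneck 1, flow now 3.
Augment Depot→b→c→e→Port: bottleneck 2, flow now 5.
Augment Depot→b→c→a→d→f→Port: bottleneck 2, flow now 7. (uses reverse residual edge)
Augment Depot→b→c→e→d→f→Port: bottleneck 1, flow now 8. (uses reverse residual edge)
No augmenting path remains; maximum flow = 8.
By max-flow min-cut, the minimum cut capacity equals the max flow.
In the residual graph, reachable from Depot: {Depot, b, c, e}.
Min-cut edges: Depot→a (3), e→Port (5); capacity 3 + 5 = 8.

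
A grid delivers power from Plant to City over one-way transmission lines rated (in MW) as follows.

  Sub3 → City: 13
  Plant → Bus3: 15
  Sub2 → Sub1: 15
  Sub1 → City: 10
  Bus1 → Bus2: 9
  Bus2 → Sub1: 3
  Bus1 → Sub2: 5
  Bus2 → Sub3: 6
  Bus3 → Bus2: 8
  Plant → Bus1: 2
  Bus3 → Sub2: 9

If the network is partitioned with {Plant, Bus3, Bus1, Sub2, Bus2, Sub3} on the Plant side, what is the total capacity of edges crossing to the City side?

Edges leaving {Plant, Bus3, Bus1, Sub2, Bus2, Sub3}: Sub2→Sub1 (15), Bus2→Sub1 (3), Sub3→City (13).
Cut capacity = 15 + 3 + 13 = 31.

31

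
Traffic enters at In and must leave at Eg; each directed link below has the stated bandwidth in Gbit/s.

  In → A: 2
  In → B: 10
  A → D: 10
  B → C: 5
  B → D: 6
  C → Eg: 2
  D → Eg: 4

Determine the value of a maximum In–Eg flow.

6

Augment In→A→D→Eg: bottleneck 2, flow now 2.
Augment In→B→C→Eg: bottleneck 2, flow now 4.
Augment In→B→D→Eg: bottleneck 2, flow now 6.
No augmenting path remains; maximum flow = 6.
In the residual graph, reachable from In: {In, A, B, C, D}.
Min-cut edges: C→Eg (2), D→Eg (4); capacity 2 + 4 = 6.
This cut is saturated, so no flow can exceed 6.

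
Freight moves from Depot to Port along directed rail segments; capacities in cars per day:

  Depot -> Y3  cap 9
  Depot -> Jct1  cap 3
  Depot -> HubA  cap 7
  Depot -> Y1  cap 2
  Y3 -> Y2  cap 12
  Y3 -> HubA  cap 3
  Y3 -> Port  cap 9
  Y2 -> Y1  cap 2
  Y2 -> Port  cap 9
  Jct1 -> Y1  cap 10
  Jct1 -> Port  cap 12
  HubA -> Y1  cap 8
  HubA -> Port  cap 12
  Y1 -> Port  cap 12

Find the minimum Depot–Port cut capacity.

Augment Depot→Y3→Port: bottleneck 9, flow now 9.
Augment Depot→Jct1→Port: bottleneck 3, flow now 12.
Augment Depot→HubA→Port: bottleneck 7, flow now 19.
Augment Depot→Y1→Port: bottleneck 2, flow now 21.
No augmenting path remains; maximum flow = 21.
By max-flow min-cut, the minimum cut capacity equals the max flow.
In the residual graph, reachable from Depot: {Depot}.
Min-cut edges: Depot→Y3 (9), Depot→Jct1 (3), Depot→HubA (7), Depot→Y1 (2); capacity 9 + 3 + 7 + 2 = 21.

21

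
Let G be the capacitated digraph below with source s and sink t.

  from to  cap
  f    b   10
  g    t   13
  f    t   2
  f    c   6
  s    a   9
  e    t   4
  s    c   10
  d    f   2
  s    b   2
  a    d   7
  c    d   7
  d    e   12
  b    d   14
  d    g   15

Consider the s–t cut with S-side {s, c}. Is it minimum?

No — its capacity is 18, but the minimum cut has capacity 16.

Given cut capacity: 9 + 2 + 7 = 18.
Augment s→a→d→e→t: bottleneck 4, flow now 4.
Augment s→a→d→f→t: bottleneck 2, flow now 6.
Augment s→a→d→g→t: bottleneck 1, flow now 7.
Augment s→b→d→g→t: bottleneck 2, flow now 9.
Augment s→c→d→g→t: bottleneck 7, flow now 16.
No augmenting path remains; maximum flow = 16.
In the residual graph, reachable from s: {s, a, c}.
Min-cut edges: s→b (2), a→d (7), c→d (7); capacity 2 + 7 + 7 = 16.
Cut capacity 18 exceeds the max flow 16, so it is not minimum.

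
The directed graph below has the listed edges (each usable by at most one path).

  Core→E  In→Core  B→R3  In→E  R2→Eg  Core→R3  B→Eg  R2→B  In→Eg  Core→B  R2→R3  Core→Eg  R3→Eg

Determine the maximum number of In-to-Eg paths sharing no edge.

Assign every edge capacity 1; by Menger, the answer equals the max flow.
Path In→Eg (+1); total 1.
Path In→Core→Eg (+1); total 2.
No residual In→Eg path; max flow = 2.
Certifying cut of size 2: {In→Core, In→Eg}.

2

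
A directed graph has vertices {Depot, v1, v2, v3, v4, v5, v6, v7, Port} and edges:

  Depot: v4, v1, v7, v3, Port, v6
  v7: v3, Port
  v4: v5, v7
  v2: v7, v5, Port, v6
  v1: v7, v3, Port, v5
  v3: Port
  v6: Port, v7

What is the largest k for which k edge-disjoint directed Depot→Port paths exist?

5

Assign every edge capacity 1; by Menger, the answer equals the max flow.
Path Depot→Port (+1); total 1.
Path Depot→v1→Port (+1); total 2.
Path Depot→v3→Port (+1); total 3.
Path Depot→v6→Port (+1); total 4.
Path Depot→v7→Port (+1); total 5.
No residual Depot→Port path; max flow = 5.
Certifying cut of size 5: {Depot→Port, Depot→v1, Depot→v6, v3→Port, v7→Port}.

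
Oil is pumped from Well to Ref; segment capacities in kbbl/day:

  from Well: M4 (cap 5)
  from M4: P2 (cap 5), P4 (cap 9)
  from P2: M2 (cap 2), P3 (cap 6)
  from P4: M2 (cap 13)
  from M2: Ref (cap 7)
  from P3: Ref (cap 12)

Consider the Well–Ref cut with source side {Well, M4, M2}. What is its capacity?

Edges leaving {Well, M4, M2}: M4→P2 (5), M4→P4 (9), M2→Ref (7).
Cut capacity = 5 + 9 + 7 = 21.

21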